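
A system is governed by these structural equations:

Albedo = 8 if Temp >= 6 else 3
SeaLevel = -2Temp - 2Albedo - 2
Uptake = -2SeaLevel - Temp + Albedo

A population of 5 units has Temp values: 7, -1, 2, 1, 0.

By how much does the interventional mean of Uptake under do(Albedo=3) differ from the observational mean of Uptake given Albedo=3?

3.9

Under do(Albedo=3), Albedo's equation is replaced by Albedo=3 for every unit. Per-unit Uptake: 40, 16, 25, 22, 19. Mean = 24.4.
Observing Albedo=3 restricts to units where Albedo's equation naturally yields 3: Temp ∈ {-1, 2, 1, 0}. In that subpopulation Uptake = 16, 25, 22, 19, mean 20.5.
Difference = 24.4 − 20.5 = 3.9.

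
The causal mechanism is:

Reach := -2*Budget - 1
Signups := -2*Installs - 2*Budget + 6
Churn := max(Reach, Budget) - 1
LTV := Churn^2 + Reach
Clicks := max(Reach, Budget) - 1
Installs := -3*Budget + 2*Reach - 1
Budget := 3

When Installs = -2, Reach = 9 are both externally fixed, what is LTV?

73

Under do(Installs = -2, Reach = 9), each intervened variable's structural equation is replaced by its fixed value.
Churn = max(Reach, Budget) - 1  [with Reach=9, Budget=3]  = 8
LTV = Churn^2 + Reach  [with Churn=8, Reach=9]  = 73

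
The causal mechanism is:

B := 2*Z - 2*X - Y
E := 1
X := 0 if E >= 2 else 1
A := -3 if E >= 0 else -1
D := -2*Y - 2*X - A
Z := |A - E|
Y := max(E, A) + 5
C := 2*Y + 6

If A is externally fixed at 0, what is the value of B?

-6

Under do(A=0), the mechanism A := -3 if E >= 0 else -1 is discarded; A is fixed at 0.
Z = |A - E|  [with A=0, E=1]  = 1
Y = max(E, A) + 5  [with E=1, A=0]  = 6
X = 0 if E >= 2 else 1  [with E=1]  = 1
B = 2*Z - 2*X - Y  [with Z=1, X=1, Y=6]  = -6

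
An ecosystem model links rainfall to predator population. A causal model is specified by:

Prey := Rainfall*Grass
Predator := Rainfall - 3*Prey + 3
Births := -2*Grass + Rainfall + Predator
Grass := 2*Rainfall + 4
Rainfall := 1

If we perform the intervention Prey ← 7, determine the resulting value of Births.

do(Prey=7) replaces the equation Prey := Rainfall*Grass with the constant Prey = 7.
Grass = 2*Rainfall + 4  [with Rainfall=1]  = 6
Predator = Rainfall - 3*Prey + 3  [with Rainfall=1, Prey=7]  = -17
Births = -2*Grass + Rainfall + Predator  [with Grass=6, Rainfall=1, Predator=-17]  = -28

-28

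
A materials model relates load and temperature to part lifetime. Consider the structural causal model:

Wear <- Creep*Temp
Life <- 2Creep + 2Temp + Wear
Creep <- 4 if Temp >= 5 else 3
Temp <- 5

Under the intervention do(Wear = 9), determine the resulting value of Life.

27

The intervention breaks the incoming arrows to Wear: Wear <- Creep*Temp no longer applies, and Wear = 9.
Creep = 4 if Temp >= 5 else 3  [with Temp=5]  = 4
Life = 2Creep + 2Temp + Wear  [with Creep=4, Temp=5, Wear=9]  = 27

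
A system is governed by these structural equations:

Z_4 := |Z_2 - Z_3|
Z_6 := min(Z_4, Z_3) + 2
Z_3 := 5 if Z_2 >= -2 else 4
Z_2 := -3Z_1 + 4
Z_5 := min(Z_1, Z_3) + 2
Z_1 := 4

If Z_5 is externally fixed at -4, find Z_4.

The intervention breaks the incoming arrows to Z_5: Z_5 := min(Z_1, Z_3) + 2 no longer applies, and Z_5 = -4.
Since Z_4 is not a descendant of the intervened variable, it is unaffected.
Z_2 = -3Z_1 + 4  [with Z_1=4]  = -8
Z_3 = 5 if Z_2 >= -2 else 4  [with Z_2=-8]  = 4
Z_4 = |Z_2 - Z_3|  [with Z_2=-8, Z_3=4]  = 12

12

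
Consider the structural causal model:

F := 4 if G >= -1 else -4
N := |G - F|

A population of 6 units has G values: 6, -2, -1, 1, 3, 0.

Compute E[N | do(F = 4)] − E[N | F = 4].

0.5

Every unit gets F=4 under the intervention. N values become 2, 6, 5, 3, 1, 4; E[N|do(F=4)] = 3.5.
Conditioning on F=4 selects the 5 unit(s) with G ∈ {6, -1, 1, 3, 0}. Their N values: 2, 5, 3, 1, 4. Mean = 3.
Difference = 3.5 − 3 = 0.5.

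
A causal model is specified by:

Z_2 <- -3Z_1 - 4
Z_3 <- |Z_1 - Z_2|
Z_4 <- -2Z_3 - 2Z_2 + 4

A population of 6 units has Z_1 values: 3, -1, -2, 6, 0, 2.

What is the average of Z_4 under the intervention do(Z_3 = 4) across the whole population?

12

do(Z_3=4) breaks Z_3's dependence on Z_1. With Z_3=4 fixed, Z_4 across the units is 22, -2, -8, 40, 4, 16, mean 12.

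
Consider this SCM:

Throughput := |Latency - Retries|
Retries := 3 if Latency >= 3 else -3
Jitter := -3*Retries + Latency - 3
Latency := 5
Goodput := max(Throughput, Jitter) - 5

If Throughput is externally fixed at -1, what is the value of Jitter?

Under do(Throughput=-1), the mechanism Throughput := |Latency - Retries| is discarded; Throughput is fixed at -1.
Since Jitter is not a descendant of the intervened variable, it is unaffected.
Retries = 3 if Latency >= 3 else -3  [with Latency=5]  = 3
Jitter = -3*Retries + Latency - 3  [with Retries=3, Latency=5]  = -7

-7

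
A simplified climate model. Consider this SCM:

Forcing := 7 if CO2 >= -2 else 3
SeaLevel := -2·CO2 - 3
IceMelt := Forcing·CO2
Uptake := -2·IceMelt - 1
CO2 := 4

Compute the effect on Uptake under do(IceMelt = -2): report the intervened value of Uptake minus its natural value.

60

do(IceMelt=-2) replaces the equation IceMelt := Forcing·CO2 with the constant IceMelt = -2.
Uptake = -2·IceMelt - 1  [with IceMelt=-2]  = 3
Without intervention: Forcing = 7 if CO2 >= -2 else 3  [with CO2=4]  = 7; IceMelt = Forcing·CO2  [with Forcing=7, CO2=4]  = 28; Uptake = -2·IceMelt - 1  [with IceMelt=28]  = -57.
Change = 3 − (-57) = 60.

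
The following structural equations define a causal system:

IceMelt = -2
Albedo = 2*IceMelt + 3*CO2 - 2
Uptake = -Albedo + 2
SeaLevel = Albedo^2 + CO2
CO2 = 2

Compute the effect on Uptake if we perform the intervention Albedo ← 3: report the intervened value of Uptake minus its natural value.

-3

do(Albedo=3) replaces the equation Albedo = 2*IceMelt + 3*CO2 - 2 with the constant Albedo = 3.
Uptake = -Albedo + 2  [with Albedo=3]  = -1
Without intervention: Albedo = 2*IceMelt + 3*CO2 - 2  [with IceMelt=-2, CO2=2]  = 0; Uptake = -Albedo + 2  [with Albedo=0]  = 2.
Change = -1 − 2 = -3.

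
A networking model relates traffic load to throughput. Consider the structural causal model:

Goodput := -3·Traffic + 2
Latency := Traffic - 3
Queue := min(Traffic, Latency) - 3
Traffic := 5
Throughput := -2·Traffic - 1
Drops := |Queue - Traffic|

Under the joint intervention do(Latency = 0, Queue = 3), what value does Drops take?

2

Setting Latency = 0, Queue = 3 by intervention discards those variables' equations.
Drops = |Queue - Traffic|  [with Queue=3, Traffic=5]  = 2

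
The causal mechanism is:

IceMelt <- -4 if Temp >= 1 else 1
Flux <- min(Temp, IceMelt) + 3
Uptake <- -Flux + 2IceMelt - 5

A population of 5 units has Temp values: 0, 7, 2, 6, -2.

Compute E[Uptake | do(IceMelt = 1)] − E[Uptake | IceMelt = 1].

-1.2

The intervention sets IceMelt=1 in all 5 units regardless of Temp. Recomputing Uptake per unit gives -6, -7, -7, -7, -4; average -6.2.
Observing IceMelt=1 restricts to units where IceMelt's equation naturally yields 1: Temp ∈ {0, -2}. In that subpopulation Uptake = -6, -4, mean -5.
Difference = -6.2 − (-5) = -1.2.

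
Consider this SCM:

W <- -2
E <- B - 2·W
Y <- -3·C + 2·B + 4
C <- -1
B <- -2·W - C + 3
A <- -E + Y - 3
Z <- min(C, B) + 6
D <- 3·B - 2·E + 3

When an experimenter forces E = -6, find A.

26

do(E=-6) replaces the equation E <- B - 2·W with the constant E = -6.
B = -2·W - C + 3  [with W=-2, C=-1]  = 8
Y = -3·C + 2·B + 4  [with C=-1, B=8]  = 23
A = -E + Y - 3  [with E=-6, Y=23]  = 26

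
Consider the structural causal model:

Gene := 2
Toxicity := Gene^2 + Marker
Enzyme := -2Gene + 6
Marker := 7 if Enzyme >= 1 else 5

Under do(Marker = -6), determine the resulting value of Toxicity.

The intervention breaks the incoming arrows to Marker: Marker := 7 if Enzyme >= 1 else 5 no longer applies, and Marker = -6.
Toxicity = Gene^2 + Marker  [with Gene=2, Marker=-6]  = -2

-2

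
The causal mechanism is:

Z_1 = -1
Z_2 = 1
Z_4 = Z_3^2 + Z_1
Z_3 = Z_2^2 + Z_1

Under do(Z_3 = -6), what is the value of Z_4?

The intervention breaks the incoming arrows to Z_3: Z_3 = Z_2^2 + Z_1 no longer applies, and Z_3 = -6.
Z_4 = Z_3^2 + Z_1  [with Z_3=-6, Z_1=-1]  = 35

35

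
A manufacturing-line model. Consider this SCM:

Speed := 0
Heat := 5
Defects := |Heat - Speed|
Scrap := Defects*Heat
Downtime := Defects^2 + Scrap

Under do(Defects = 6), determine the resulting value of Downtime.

do(Defects=6) replaces the equation Defects := |Heat - Speed| with the constant Defects = 6.
Scrap = Defects*Heat  [with Defects=6, Heat=5]  = 30
Downtime = Defects^2 + Scrap  [with Defects=6, Scrap=30]  = 66

66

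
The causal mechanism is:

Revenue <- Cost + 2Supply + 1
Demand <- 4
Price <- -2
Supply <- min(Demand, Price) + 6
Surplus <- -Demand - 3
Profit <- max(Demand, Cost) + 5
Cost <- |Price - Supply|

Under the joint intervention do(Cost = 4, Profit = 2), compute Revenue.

13

Setting Cost = 4, Profit = 2 by intervention discards those variables' equations.
Supply = min(Demand, Price) + 6  [with Demand=4, Price=-2]  = 4
Revenue = Cost + 2Supply + 1  [with Cost=4, Supply=4]  = 13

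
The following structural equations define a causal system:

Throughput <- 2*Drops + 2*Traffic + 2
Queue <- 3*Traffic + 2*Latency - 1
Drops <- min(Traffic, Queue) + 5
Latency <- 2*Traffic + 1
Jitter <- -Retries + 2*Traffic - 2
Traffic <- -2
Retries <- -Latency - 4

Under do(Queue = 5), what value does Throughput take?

4

The intervention breaks the incoming arrows to Queue: Queue <- 3*Traffic + 2*Latency - 1 no longer applies, and Queue = 5.
Drops = min(Traffic, Queue) + 5  [with Traffic=-2, Queue=5]  = 3
Throughput = 2*Drops + 2*Traffic + 2  [with Drops=3, Traffic=-2]  = 4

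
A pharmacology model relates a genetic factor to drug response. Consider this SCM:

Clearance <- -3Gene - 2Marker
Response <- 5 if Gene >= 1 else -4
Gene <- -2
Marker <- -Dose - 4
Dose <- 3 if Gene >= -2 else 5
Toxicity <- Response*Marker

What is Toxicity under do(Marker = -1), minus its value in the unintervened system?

do(Marker=-1) replaces the equation Marker <- -Dose - 4 with the constant Marker = -1.
Response = 5 if Gene >= 1 else -4  [with Gene=-2]  = -4
Toxicity = Response*Marker  [with Response=-4, Marker=-1]  = 4
Without intervention: Dose = 3 if Gene >= -2 else 5  [with Gene=-2]  = 3; Marker = -Dose - 4  [with Dose=3]  = -7; Response = 5 if Gene >= 1 else -4  [with Gene=-2]  = -4; Toxicity = Response*Marker  [with Response=-4, Marker=-7]  = 28.
Change = 4 − 28 = -24.

-24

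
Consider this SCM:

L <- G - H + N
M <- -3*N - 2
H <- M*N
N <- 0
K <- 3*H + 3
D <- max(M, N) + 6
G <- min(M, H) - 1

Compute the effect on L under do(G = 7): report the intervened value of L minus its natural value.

10

Intervening sets G = 7 and removes its equation (G <- min(M, H) - 1).
M = -3*N - 2  [with N=0]  = -2
H = M*N  [with M=-2, N=0]  = 0
L = G - H + N  [with G=7, H=0, N=0]  = 7
Without intervention: M = -3*N - 2  [with N=0]  = -2; H = M*N  [with M=-2, N=0]  = 0; G = min(M, H) - 1  [with M=-2, H=0]  = -3; L = G - H + N  [with G=-3, H=0, N=0]  = -3.
Change = 7 − (-3) = 10.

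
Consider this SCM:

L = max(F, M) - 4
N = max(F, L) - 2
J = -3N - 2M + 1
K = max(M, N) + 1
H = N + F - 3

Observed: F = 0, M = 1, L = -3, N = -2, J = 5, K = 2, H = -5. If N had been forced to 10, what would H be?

7

The intervention breaks the incoming arrows to N: N = max(F, L) - 2 no longer applies, and N = 10.
H = N + F - 3  [with N=10, F=0]  = 7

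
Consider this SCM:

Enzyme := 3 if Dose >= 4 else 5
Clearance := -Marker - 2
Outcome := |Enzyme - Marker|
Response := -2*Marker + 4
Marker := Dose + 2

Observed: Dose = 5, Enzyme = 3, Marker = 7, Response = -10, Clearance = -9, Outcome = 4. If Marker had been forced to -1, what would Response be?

The intervention breaks the incoming arrows to Marker: Marker := Dose + 2 no longer applies, and Marker = -1.
Response = -2*Marker + 4  [with Marker=-1]  = 6

6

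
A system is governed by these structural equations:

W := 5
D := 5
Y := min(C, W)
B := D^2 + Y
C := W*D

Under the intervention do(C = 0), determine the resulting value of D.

Under do(C=0), the mechanism C := W*D is discarded; C is fixed at 0.
D is not downstream of the intervention, so its value is determined by the original equations.

5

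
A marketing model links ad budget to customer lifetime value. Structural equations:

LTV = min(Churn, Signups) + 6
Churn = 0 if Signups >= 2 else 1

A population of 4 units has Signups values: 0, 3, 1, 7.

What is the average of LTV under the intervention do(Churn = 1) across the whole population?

6.75

Under do(Churn=1), Churn's equation is replaced by Churn=1 for every unit. Per-unit LTV: 6, 7, 7, 7. Mean = 6.75.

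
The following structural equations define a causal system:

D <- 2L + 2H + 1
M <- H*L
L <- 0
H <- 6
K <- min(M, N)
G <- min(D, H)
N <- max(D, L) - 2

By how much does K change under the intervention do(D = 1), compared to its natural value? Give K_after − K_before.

-1

Under do(D=1), the mechanism D <- 2L + 2H + 1 is discarded; D is fixed at 1.
M = H*L  [with H=6, L=0]  = 0
N = max(D, L) - 2  [with D=1, L=0]  = -1
K = min(M, N)  [with M=0, N=-1]  = -1
Without intervention: M = H*L  [with H=6, L=0]  = 0; D = 2L + 2H + 1  [with L=0, H=6]  = 13; N = max(D, L) - 2  [with D=13, L=0]  = 11; K = min(M, N)  [with M=0, N=11]  = 0.
Change = -1 − 0 = -1.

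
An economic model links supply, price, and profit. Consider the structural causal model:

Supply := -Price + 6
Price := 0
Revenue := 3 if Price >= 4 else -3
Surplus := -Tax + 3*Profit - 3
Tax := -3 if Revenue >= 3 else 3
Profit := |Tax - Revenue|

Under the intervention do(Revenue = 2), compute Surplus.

-3

The intervention breaks the incoming arrows to Revenue: Revenue := 3 if Price >= 4 else -3 no longer applies, and Revenue = 2.
Tax = -3 if Revenue >= 3 else 3  [with Revenue=2]  = 3
Profit = |Tax - Revenue|  [with Tax=3, Revenue=2]  = 1
Surplus = -Tax + 3*Profit - 3  [with Tax=3, Profit=1]  = -3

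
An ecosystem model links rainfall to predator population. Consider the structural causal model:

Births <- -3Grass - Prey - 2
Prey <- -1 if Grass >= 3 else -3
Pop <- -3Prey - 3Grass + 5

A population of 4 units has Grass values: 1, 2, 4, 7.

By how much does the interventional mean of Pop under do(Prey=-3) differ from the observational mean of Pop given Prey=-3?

-6

The intervention sets Prey=-3 in all 4 units regardless of Grass. Recomputing Pop per unit gives 11, 8, 2, -7; average 3.5.
Observing Prey=-3 restricts to units where Prey's equation naturally yields -3: Grass ∈ {1, 2}. In that subpopulation Pop = 11, 8, mean 9.5.
Difference = 3.5 − 9.5 = -6.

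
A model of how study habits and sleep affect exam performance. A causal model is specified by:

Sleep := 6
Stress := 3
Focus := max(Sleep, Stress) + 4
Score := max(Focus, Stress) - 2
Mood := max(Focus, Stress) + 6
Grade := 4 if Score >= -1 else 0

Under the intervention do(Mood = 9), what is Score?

8

The intervention breaks the incoming arrows to Mood: Mood := max(Focus, Stress) + 6 no longer applies, and Mood = 9.
Since Score is not a descendant of the intervened variable, it is unaffected.
Focus = max(Sleep, Stress) + 4  [with Sleep=6, Stress=3]  = 10
Score = max(Focus, Stress) - 2  [with Focus=10, Stress=3]  = 8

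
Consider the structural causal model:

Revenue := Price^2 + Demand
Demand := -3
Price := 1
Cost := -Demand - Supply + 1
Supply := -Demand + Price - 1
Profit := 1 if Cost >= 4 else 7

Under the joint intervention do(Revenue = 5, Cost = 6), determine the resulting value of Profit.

Setting Revenue = 5, Cost = 6 by intervention discards those variables' equations.
Profit = 1 if Cost >= 4 else 7  [with Cost=6]  = 1

1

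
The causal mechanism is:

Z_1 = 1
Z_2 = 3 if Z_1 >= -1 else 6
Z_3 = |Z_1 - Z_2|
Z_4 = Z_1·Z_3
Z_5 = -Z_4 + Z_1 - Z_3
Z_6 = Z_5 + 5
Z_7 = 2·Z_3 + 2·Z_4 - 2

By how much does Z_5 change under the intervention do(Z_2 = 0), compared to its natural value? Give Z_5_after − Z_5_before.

2

do(Z_2=0) replaces the equation Z_2 = 3 if Z_1 >= -1 else 6 with the constant Z_2 = 0.
Z_3 = |Z_1 - Z_2|  [with Z_1=1, Z_2=0]  = 1
Z_4 = Z_1·Z_3  [with Z_1=1, Z_3=1]  = 1
Z_5 = -Z_4 + Z_1 - Z_3  [with Z_4=1, Z_1=1, Z_3=1]  = -1
Without intervention: Z_2 = 3 if Z_1 >= -1 else 6  [with Z_1=1]  = 3; Z_3 = |Z_1 - Z_2|  [with Z_1=1, Z_2=3]  = 2; Z_4 = Z_1·Z_3  [with Z_1=1, Z_3=2]  = 2; Z_5 = -Z_4 + Z_1 - Z_3  [with Z_4=2, Z_1=1, Z_3=2]  = -3.
Change = -1 − (-3) = 2.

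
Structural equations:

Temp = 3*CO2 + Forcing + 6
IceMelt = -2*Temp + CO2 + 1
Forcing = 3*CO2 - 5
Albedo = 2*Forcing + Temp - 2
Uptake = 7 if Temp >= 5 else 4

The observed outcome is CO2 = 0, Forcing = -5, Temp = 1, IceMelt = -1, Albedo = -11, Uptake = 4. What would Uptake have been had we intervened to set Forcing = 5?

7

Under do(Forcing=5), the mechanism Forcing = 3*CO2 - 5 is discarded; Forcing is fixed at 5.
Temp = 3*CO2 + Forcing + 6  [with CO2=0, Forcing=5]  = 11
Uptake = 7 if Temp >= 5 else 4  [with Temp=11]  = 7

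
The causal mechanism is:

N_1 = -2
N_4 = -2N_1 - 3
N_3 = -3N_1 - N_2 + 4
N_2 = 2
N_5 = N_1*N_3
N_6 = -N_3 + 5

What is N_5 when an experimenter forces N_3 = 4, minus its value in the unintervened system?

8

do(N_3=4) replaces the equation N_3 = -3N_1 - N_2 + 4 with the constant N_3 = 4.
N_5 = N_1*N_3  [with N_1=-2, N_3=4]  = -8
Without intervention: N_3 = -3N_1 - N_2 + 4  [with N_1=-2, N_2=2]  = 8; N_5 = N_1*N_3  [with N_1=-2, N_3=8]  = -16.
Change = -8 − (-16) = 8.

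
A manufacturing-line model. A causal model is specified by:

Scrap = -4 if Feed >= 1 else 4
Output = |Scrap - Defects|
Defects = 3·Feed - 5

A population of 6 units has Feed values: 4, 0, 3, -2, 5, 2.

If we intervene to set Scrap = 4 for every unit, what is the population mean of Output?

6

Under do(Scrap=4), Scrap's equation is replaced by Scrap=4 for every unit. Per-unit Output: 3, 9, 0, 15, 6, 3. Mean = 6.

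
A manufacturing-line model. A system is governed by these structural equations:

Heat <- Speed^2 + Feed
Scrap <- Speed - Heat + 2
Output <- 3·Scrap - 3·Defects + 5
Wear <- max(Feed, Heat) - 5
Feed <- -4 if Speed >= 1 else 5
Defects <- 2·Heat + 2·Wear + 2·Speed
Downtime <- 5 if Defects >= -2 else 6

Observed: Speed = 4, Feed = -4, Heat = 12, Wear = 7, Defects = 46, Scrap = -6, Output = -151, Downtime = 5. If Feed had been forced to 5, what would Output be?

-286

Under do(Feed=5), the mechanism Feed <- -4 if Speed >= 1 else 5 is discarded; Feed is fixed at 5.
Heat = Speed^2 + Feed  [with Speed=4, Feed=5]  = 21
Wear = max(Feed, Heat) - 5  [with Feed=5, Heat=21]  = 16
Defects = 2·Heat + 2·Wear + 2·Speed  [with Heat=21, Wear=16, Speed=4]  = 82
Scrap = Speed - Heat + 2  [with Speed=4, Heat=21]  = -15
Output = 3·Scrap - 3·Defects + 5  [with Scrap=-15, Defects=82]  = -286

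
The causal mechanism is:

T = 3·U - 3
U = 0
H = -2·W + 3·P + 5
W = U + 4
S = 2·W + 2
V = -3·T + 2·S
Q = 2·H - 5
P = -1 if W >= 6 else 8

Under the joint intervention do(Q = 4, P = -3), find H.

-12

Setting Q = 4, P = -3 by intervention discards those variables' equations.
W = U + 4  [with U=0]  = 4
H = -2·W + 3·P + 5  [with W=4, P=-3]  = -12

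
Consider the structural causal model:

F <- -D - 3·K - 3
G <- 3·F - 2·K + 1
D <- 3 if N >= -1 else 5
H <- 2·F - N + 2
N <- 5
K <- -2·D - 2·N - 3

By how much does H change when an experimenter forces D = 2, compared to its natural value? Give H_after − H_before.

-10

do(D=2) replaces the equation D <- 3 if N >= -1 else 5 with the constant D = 2.
K = -2·D - 2·N - 3  [with D=2, N=5]  = -17
F = -D - 3·K - 3  [with D=2, K=-17]  = 46
H = 2·F - N + 2  [with F=46, N=5]  = 89
Without intervention: D = 3 if N >= -1 else 5  [with N=5]  = 3; K = -2·D - 2·N - 3  [with D=3, N=5]  = -19; F = -D - 3·K - 3  [with D=3, K=-19]  = 51; H = 2·F - N + 2  [with F=51, N=5]  = 99.
Change = 89 − 99 = -10.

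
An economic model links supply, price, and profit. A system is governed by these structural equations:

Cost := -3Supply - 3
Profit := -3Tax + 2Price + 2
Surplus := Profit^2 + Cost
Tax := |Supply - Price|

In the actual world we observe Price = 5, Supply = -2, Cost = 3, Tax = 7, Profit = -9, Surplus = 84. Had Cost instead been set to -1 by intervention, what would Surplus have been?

The intervention breaks the incoming arrows to Cost: Cost := -3Supply - 3 no longer applies, and Cost = -1.
Tax = |Supply - Price|  [with Supply=-2, Price=5]  = 7
Profit = -3Tax + 2Price + 2  [with Tax=7, Price=5]  = -9
Surplus = Profit^2 + Cost  [with Profit=-9, Cost=-1]  = 80

80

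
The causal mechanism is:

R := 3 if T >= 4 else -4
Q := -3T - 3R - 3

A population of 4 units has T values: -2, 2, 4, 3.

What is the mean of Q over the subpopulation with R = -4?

Conditioning on R=-4 selects the 3 unit(s) with T ∈ {-2, 2, 3}. Their Q values: 15, 3, 0. Mean = 6.

6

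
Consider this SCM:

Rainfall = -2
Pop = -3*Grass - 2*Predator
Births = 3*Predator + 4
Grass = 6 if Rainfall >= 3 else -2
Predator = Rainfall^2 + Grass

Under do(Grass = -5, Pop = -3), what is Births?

The joint intervention fixes Grass = -5, Pop = -3, removing each variable's own equation.
Predator = Rainfall^2 + Grass  [with Rainfall=-2, Grass=-5]  = -1
Births = 3*Predator + 4  [with Predator=-1]  = 1

1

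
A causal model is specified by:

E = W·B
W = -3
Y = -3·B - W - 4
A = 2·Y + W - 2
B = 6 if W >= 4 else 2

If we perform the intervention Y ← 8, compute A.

The intervention breaks the incoming arrows to Y: Y = -3·B - W - 4 no longer applies, and Y = 8.
A = 2·Y + W - 2  [with Y=8, W=-3]  = 11

11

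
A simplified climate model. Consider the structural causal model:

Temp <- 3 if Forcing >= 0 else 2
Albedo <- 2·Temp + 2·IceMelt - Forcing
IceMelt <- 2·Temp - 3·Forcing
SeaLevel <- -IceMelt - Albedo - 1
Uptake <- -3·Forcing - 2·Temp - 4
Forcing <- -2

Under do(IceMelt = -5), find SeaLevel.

do(IceMelt=-5) replaces the equation IceMelt <- 2·Temp - 3·Forcing with the constant IceMelt = -5.
Temp = 3 if Forcing >= 0 else 2  [with Forcing=-2]  = 2
Albedo = 2·Temp + 2·IceMelt - Forcing  [with Temp=2, IceMelt=-5, Forcing=-2]  = -4
SeaLevel = -IceMelt - Albedo - 1  [with IceMelt=-5, Albedo=-4]  = 8

8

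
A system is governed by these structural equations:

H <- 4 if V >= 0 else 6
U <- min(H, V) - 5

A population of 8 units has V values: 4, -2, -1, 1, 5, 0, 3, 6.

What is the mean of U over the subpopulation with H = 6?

Observing H=6 restricts to units where H's equation naturally yields 6: V ∈ {-2, -1}. In that subpopulation U = -7, -6, mean -6.5.

-6.5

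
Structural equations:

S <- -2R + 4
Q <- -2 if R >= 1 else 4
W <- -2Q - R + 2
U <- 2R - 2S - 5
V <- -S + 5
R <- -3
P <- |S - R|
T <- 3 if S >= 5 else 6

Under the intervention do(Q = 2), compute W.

1

do(Q=2) replaces the equation Q <- -2 if R >= 1 else 4 with the constant Q = 2.
W = -2Q - R + 2  [with Q=2, R=-3]  = 1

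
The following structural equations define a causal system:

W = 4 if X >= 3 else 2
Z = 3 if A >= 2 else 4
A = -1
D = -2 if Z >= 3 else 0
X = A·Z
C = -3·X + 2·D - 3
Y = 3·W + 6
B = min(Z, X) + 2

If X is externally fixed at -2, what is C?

-1

The intervention breaks the incoming arrows to X: X = A·Z no longer applies, and X = -2.
Z = 3 if A >= 2 else 4  [with A=-1]  = 4
D = -2 if Z >= 3 else 0  [with Z=4]  = -2
C = -3·X + 2·D - 3  [with X=-2, D=-2]  = -1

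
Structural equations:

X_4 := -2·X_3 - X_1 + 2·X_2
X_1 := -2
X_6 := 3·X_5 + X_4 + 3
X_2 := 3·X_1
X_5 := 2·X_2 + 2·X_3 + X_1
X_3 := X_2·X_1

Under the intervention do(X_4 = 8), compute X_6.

41

Under do(X_4=8), the mechanism X_4 := -2·X_3 - X_1 + 2·X_2 is discarded; X_4 is fixed at 8.
X_2 = 3·X_1  [with X_1=-2]  = -6
X_3 = X_2·X_1  [with X_2=-6, X_1=-2]  = 12
X_5 = 2·X_2 + 2·X_3 + X_1  [with X_2=-6, X_3=12, X_1=-2]  = 10
X_6 = 3·X_5 + X_4 + 3  [with X_5=10, X_4=8]  = 41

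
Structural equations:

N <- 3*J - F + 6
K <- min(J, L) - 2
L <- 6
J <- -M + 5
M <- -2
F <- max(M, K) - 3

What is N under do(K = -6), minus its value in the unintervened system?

6

Under do(K=-6), the mechanism K <- min(J, L) - 2 is discarded; K is fixed at -6.
J = -M + 5  [with M=-2]  = 7
F = max(M, K) - 3  [with M=-2, K=-6]  = -5
N = 3*J - F + 6  [with J=7, F=-5]  = 32
Without intervention: J = -M + 5  [with M=-2]  = 7; K = min(J, L) - 2  [with J=7, L=6]  = 4; F = max(M, K) - 3  [with M=-2, K=4]  = 1; N = 3*J - F + 6  [with J=7, F=1]  = 26.
Change = 32 − 26 = 6.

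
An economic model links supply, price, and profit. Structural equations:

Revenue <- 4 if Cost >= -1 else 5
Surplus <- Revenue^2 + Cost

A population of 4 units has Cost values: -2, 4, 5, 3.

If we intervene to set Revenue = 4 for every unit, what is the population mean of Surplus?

do(Revenue=4) breaks Revenue's dependence on Cost. With Revenue=4 fixed, Surplus across the units is 14, 20, 21, 19, mean 18.5.

18.5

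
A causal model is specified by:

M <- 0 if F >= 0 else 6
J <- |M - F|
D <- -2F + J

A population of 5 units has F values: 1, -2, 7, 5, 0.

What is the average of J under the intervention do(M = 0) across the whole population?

3

do(M=0) breaks M's dependence on F. With M=0 fixed, J across the units is 1, 2, 7, 5, 0, mean 3.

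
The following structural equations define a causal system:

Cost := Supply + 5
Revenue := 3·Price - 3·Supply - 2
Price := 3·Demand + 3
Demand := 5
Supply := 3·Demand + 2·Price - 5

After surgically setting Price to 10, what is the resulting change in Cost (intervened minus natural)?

-16

Under do(Price=10), the mechanism Price := 3·Demand + 3 is discarded; Price is fixed at 10.
Supply = 3·Demand + 2·Price - 5  [with Demand=5, Price=10]  = 30
Cost = Supply + 5  [with Supply=30]  = 35
Without intervention: Price = 3·Demand + 3  [with Demand=5]  = 18; Supply = 3·Demand + 2·Price - 5  [with Demand=5, Price=18]  = 46; Cost = Supply + 5  [with Supply=46]  = 51.
Change = 35 − 51 = -16.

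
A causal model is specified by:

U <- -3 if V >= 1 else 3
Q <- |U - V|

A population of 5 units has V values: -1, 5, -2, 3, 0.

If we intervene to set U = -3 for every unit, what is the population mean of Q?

Every unit gets U=-3 under the intervention. Q values become 2, 8, 1, 6, 3; E[Q|do(U=-3)] = 4.

4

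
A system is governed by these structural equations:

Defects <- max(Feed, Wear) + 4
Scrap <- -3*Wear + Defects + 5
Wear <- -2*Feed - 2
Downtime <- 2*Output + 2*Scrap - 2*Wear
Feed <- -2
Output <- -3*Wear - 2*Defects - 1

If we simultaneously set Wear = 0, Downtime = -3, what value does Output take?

-9

Setting Wear = 0, Downtime = -3 by intervention discards those variables' equations.
Defects = max(Feed, Wear) + 4  [with Feed=-2, Wear=0]  = 4
Output = -3*Wear - 2*Defects - 1  [with Wear=0, Defects=4]  = -9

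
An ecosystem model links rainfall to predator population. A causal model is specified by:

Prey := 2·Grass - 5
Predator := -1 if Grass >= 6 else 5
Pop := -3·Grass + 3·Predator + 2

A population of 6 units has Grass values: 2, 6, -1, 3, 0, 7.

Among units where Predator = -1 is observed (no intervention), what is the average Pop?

-20.5

Observing Predator=-1 restricts to units where Predator's equation naturally yields -1: Grass ∈ {6, 7}. In that subpopulation Pop = -19, -22, mean -20.5.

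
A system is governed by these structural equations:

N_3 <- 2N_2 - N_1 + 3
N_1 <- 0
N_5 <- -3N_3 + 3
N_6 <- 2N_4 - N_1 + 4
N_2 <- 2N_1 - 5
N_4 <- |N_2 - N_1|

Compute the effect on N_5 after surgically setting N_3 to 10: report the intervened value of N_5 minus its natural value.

-51

do(N_3=10) replaces the equation N_3 <- 2N_2 - N_1 + 3 with the constant N_3 = 10.
N_5 = -3N_3 + 3  [with N_3=10]  = -27
Without intervention: N_2 = 2N_1 - 5  [with N_1=0]  = -5; N_3 = 2N_2 - N_1 + 3  [with N_2=-5, N_1=0]  = -7; N_5 = -3N_3 + 3  [with N_3=-7]  = 24.
Change = -27 − 24 = -51.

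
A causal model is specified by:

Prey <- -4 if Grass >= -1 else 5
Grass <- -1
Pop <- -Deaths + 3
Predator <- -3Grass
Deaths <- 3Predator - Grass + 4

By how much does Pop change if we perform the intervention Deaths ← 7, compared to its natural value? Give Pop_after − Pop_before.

7

Intervening sets Deaths = 7 and removes its equation (Deaths <- 3Predator - Grass + 4).
Pop = -Deaths + 3  [with Deaths=7]  = -4
Without intervention: Predator = -3Grass  [with Grass=-1]  = 3; Deaths = 3Predator - Grass + 4  [with Predator=3, Grass=-1]  = 14; Pop = -Deaths + 3  [with Deaths=14]  = -11.
Change = -4 − (-11) = 7.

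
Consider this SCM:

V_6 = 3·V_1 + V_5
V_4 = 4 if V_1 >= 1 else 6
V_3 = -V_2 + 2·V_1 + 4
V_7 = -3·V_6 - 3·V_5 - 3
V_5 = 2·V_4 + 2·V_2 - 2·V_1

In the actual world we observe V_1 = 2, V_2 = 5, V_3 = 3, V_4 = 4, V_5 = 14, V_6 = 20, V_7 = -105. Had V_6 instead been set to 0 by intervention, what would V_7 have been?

-45

Intervening sets V_6 = 0 and removes its equation (V_6 = 3·V_1 + V_5).
V_4 = 4 if V_1 >= 1 else 6  [with V_1=2]  = 4
V_5 = 2·V_4 + 2·V_2 - 2·V_1  [with V_4=4, V_2=5, V_1=2]  = 14
V_7 = -3·V_6 - 3·V_5 - 3  [with V_6=0, V_5=14]  = -45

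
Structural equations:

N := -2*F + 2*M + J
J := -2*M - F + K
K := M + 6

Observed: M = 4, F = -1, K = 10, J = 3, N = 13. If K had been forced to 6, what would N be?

9

do(K=6) replaces the equation K := M + 6 with the constant K = 6.
J = -2*M - F + K  [with M=4, F=-1, K=6]  = -1
N = -2*F + 2*M + J  [with F=-1, M=4, J=-1]  = 9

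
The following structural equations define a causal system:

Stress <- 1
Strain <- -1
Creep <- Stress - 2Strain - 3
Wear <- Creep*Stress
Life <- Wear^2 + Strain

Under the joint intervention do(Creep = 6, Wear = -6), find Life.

35

Setting Creep = 6, Wear = -6 by intervention discards those variables' equations.
Life = Wear^2 + Strain  [with Wear=-6, Strain=-1]  = 35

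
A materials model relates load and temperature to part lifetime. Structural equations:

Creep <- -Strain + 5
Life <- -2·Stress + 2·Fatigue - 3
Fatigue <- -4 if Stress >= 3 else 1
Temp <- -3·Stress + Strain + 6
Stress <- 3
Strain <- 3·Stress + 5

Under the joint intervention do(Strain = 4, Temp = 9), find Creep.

1

Setting Strain = 4, Temp = 9 by intervention discards those variables' equations.
Creep = -Strain + 5  [with Strain=4]  = 1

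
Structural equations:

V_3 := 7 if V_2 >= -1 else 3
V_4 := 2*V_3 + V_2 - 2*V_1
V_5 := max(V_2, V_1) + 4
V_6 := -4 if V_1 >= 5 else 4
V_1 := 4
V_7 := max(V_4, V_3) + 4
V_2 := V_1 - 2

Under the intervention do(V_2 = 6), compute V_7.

Under do(V_2=6), the mechanism V_2 := V_1 - 2 is discarded; V_2 is fixed at 6.
V_3 = 7 if V_2 >= -1 else 3  [with V_2=6]  = 7
V_4 = 2*V_3 + V_2 - 2*V_1  [with V_3=7, V_2=6, V_1=4]  = 12
V_7 = max(V_4, V_3) + 4  [with V_4=12, V_3=7]  = 16

16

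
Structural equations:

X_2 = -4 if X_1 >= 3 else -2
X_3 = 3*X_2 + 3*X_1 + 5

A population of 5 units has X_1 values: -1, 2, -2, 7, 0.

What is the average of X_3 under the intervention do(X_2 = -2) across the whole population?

2.6

The intervention sets X_2=-2 in all 5 units regardless of X_1. Recomputing X_3 per unit gives -4, 5, -7, 20, -1; average 2.6.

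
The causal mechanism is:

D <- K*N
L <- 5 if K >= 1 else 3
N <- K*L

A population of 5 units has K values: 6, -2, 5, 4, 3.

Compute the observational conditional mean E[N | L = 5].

22.5

Conditioning on L=5 selects the 4 unit(s) with K ∈ {6, 5, 4, 3}. Their N values: 30, 25, 20, 15. Mean = 22.5.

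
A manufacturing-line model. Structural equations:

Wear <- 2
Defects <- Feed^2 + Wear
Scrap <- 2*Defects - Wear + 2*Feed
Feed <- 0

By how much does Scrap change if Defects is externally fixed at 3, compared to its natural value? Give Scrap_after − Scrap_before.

2

The intervention breaks the incoming arrows to Defects: Defects <- Feed^2 + Wear no longer applies, and Defects = 3.
Scrap = 2*Defects - Wear + 2*Feed  [with Defects=3, Wear=2, Feed=0]  = 4
Without intervention: Defects = Feed^2 + Wear  [with Feed=0, Wear=2]  = 2; Scrap = 2*Defects - Wear + 2*Feed  [with Defects=2, Wear=2, Feed=0]  = 2.
Change = 4 − 2 = 2.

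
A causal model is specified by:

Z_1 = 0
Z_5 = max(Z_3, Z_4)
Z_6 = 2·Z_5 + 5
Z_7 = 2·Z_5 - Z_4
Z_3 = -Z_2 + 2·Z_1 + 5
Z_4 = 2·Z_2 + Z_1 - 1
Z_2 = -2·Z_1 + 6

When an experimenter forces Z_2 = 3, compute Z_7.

Under do(Z_2=3), the mechanism Z_2 = -2·Z_1 + 6 is discarded; Z_2 is fixed at 3.
Z_3 = -Z_2 + 2·Z_1 + 5  [with Z_2=3, Z_1=0]  = 2
Z_4 = 2·Z_2 + Z_1 - 1  [with Z_2=3, Z_1=0]  = 5
Z_5 = max(Z_3, Z_4)  [with Z_3=2, Z_4=5]  = 5
Z_7 = 2·Z_5 - Z_4  [with Z_5=5, Z_4=5]  = 5

5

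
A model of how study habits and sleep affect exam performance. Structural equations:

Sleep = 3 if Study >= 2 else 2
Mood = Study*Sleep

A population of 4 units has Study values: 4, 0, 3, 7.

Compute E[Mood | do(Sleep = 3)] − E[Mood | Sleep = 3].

-3.5

Under do(Sleep=3), Sleep's equation is replaced by Sleep=3 for every unit. Per-unit Mood: 12, 0, 9, 21. Mean = 10.5.
E[Mood|Sleep=3] averages over only the 3 units with Sleep=3 (Study = 4, 3, 7): Mood = 12, 9, 21, mean 14.
Difference = 10.5 − 14 = -3.5.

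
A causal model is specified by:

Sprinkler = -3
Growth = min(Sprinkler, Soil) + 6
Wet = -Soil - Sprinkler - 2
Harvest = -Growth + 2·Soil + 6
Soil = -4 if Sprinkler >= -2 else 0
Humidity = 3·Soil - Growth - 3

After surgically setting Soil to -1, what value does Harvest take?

Under do(Soil=-1), the mechanism Soil = -4 if Sprinkler >= -2 else 0 is discarded; Soil is fixed at -1.
Growth = min(Sprinkler, Soil) + 6  [with Sprinkler=-3, Soil=-1]  = 3
Harvest = -Growth + 2·Soil + 6  [with Growth=3, Soil=-1]  = 1

1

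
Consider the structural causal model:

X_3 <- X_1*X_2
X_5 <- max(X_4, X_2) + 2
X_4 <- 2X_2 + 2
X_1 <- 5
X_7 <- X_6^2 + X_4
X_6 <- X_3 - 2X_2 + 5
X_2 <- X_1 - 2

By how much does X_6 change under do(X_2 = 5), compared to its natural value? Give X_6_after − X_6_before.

6

Under do(X_2=5), the mechanism X_2 <- X_1 - 2 is discarded; X_2 is fixed at 5.
X_3 = X_1*X_2  [with X_1=5, X_2=5]  = 25
X_6 = X_3 - 2X_2 + 5  [with X_3=25, X_2=5]  = 20
Without intervention: X_2 = X_1 - 2  [with X_1=5]  = 3; X_3 = X_1*X_2  [with X_1=5, X_2=3]  = 15; X_6 = X_3 - 2X_2 + 5  [with X_3=15, X_2=3]  = 14.
Change = 20 − 14 = 6.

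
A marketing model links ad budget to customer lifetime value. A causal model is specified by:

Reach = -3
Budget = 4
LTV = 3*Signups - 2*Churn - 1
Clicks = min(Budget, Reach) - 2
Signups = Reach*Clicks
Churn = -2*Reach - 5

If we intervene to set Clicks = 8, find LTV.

-75

The intervention breaks the incoming arrows to Clicks: Clicks = min(Budget, Reach) - 2 no longer applies, and Clicks = 8.
Signups = Reach*Clicks  [with Reach=-3, Clicks=8]  = -24
Churn = -2*Reach - 5  [with Reach=-3]  = 1
LTV = 3*Signups - 2*Churn - 1  [with Signups=-24, Churn=1]  = -75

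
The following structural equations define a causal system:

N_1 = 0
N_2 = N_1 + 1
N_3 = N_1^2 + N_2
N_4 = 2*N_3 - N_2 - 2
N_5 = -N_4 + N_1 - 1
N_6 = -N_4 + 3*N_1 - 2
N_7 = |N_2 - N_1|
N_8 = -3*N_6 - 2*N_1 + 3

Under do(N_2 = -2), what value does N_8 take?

do(N_2=-2) replaces the equation N_2 = N_1 + 1 with the constant N_2 = -2.
N_3 = N_1^2 + N_2  [with N_1=0, N_2=-2]  = -2
N_4 = 2*N_3 - N_2 - 2  [with N_3=-2, N_2=-2]  = -4
N_6 = -N_4 + 3*N_1 - 2  [with N_4=-4, N_1=0]  = 2
N_8 = -3*N_6 - 2*N_1 + 3  [with N_6=2, N_1=0]  = -3

-3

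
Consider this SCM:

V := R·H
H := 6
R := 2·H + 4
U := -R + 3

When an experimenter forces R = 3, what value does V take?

The intervention breaks the incoming arrows to R: R := 2·H + 4 no longer applies, and R = 3.
V = R·H  [with R=3, H=6]  = 18

18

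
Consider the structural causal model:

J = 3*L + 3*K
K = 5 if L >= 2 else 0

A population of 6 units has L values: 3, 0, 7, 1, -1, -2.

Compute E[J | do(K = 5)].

19

do(K=5) breaks K's dependence on L. With K=5 fixed, J across the units is 24, 15, 36, 18, 12, 9, mean 19.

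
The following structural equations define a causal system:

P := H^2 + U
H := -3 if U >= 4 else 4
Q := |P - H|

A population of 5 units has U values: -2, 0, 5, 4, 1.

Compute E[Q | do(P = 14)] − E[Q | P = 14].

-0.7

do(P=14) breaks P's dependence on U. With P=14 fixed, Q across the units is 10, 10, 17, 17, 10, mean 12.8.
Conditioning on P=14 selects the 2 unit(s) with U ∈ {-2, 5}. Their Q values: 10, 17. Mean = 13.5.
Difference = 12.8 − 13.5 = -0.7.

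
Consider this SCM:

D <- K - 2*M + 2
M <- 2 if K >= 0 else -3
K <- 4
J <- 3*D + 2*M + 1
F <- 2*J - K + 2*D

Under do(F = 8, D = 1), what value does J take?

8

Under do(F = 8, D = 1), each intervened variable's structural equation is replaced by its fixed value.
M = 2 if K >= 0 else -3  [with K=4]  = 2
J = 3*D + 2*M + 1  [with D=1, M=2]  = 8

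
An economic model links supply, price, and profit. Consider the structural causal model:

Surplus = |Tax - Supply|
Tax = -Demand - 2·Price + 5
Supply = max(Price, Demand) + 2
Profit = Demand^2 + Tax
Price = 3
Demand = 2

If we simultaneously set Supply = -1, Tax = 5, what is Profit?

9

Setting Supply = -1, Tax = 5 by intervention discards those variables' equations.
Profit = Demand^2 + Tax  [with Demand=2, Tax=5]  = 9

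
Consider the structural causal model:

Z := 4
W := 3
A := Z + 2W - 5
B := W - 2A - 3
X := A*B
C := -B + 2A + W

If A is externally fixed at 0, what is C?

3

The intervention breaks the incoming arrows to A: A := Z + 2W - 5 no longer applies, and A = 0.
B = W - 2A - 3  [with W=3, A=0]  = 0
C = -B + 2A + W  [with B=0, A=0, W=3]  = 3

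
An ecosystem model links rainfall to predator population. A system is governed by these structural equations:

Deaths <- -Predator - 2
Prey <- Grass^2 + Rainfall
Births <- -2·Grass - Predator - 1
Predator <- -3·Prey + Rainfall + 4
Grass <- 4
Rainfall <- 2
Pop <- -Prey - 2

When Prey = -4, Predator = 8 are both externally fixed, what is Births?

Setting Prey = -4, Predator = 8 by intervention discards those variables' equations.
Births = -2·Grass - Predator - 1  [with Grass=4, Predator=8]  = -17

-17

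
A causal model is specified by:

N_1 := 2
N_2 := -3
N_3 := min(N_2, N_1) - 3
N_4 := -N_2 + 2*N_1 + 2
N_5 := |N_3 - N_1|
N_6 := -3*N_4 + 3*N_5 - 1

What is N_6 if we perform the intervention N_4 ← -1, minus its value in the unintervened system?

Under do(N_4=-1), the mechanism N_4 := -N_2 + 2*N_1 + 2 is discarded; N_4 is fixed at -1.
N_3 = min(N_2, N_1) - 3  [with N_2=-3, N_1=2]  = -6
N_5 = |N_3 - N_1|  [with N_3=-6, N_1=2]  = 8
N_6 = -3*N_4 + 3*N_5 - 1  [with N_4=-1, N_5=8]  = 26
Without intervention: N_3 = min(N_2, N_1) - 3  [with N_2=-3, N_1=2]  = -6; N_4 = -N_2 + 2*N_1 + 2  [with N_2=-3, N_1=2]  = 9; N_5 = |N_3 - N_1|  [with N_3=-6, N_1=2]  = 8; N_6 = -3*N_4 + 3*N_5 - 1  [with N_4=9, N_5=8]  = -4.
Change = 26 − (-4) = 30.

30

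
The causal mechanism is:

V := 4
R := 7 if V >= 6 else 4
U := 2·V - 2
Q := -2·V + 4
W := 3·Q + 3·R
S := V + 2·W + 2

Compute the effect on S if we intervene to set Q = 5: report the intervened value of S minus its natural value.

54

Under do(Q=5), the mechanism Q := -2·V + 4 is discarded; Q is fixed at 5.
R = 7 if V >= 6 else 4  [with V=4]  = 4
W = 3·Q + 3·R  [with Q=5, R=4]  = 27
S = V + 2·W + 2  [with V=4, W=27]  = 60
Without intervention: R = 7 if V >= 6 else 4  [with V=4]  = 4; Q = -2·V + 4  [with V=4]  = -4; W = 3·Q + 3·R  [with Q=-4, R=4]  = 0; S = V + 2·W + 2  [with V=4, W=0]  = 6.
Change = 60 − 6 = 54.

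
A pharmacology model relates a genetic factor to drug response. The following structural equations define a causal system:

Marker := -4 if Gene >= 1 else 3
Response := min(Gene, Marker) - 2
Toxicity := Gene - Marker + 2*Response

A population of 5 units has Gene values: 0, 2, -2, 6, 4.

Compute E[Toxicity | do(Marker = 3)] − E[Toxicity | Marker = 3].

7.4

Every unit gets Marker=3 under the intervention. Toxicity values become -7, -1, -13, 5, 3; E[Toxicity|do(Marker=3)] = -2.6.
Observing Marker=3 restricts to units where Marker's equation naturally yields 3: Gene ∈ {0, -2}. In that subpopulation Toxicity = -7, -13, mean -10.
Difference = -2.6 − (-10) = 7.4.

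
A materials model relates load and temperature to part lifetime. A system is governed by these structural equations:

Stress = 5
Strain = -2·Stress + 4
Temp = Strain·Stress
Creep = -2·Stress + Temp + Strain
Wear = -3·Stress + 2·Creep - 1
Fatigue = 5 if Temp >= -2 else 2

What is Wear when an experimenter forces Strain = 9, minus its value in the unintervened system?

do(Strain=9) replaces the equation Strain = -2·Stress + 4 with the constant Strain = 9.
Temp = Strain·Stress  [with Strain=9, Stress=5]  = 45
Creep = -2·Stress + Temp + Strain  [with Stress=5, Temp=45, Strain=9]  = 44
Wear = -3·Stress + 2·Creep - 1  [with Stress=5, Creep=44]  = 72
Without intervention: Strain = -2·Stress + 4  [with Stress=5]  = -6; Temp = Strain·Stress  [with Strain=-6, Stress=5]  = -30; Creep = -2·Stress + Temp + Strain  [with Stress=5, Temp=-30, Strain=-6]  = -46; Wear = -3·Stress + 2·Creep - 1  [with Stress=5, Creep=-46]  = -108.
Change = 72 − (-108) = 180.

180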